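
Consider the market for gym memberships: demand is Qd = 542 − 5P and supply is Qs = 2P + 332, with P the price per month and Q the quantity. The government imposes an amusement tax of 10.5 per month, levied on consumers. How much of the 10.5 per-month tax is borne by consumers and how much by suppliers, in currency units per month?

Without the tax, 542 − 5P = 2P + 332 gives 7P = 210, so P* = 30 and Q* = 392.
With the tax collected from consumers, demand (in seller-price terms) shifts: Qd = 542 − 5(P + 10.5).
Solving gives Q = 377 with consumers paying 33 and suppliers receiving 22.5 (the 10.5 wedge).
Burden on consumers: 3; on suppliers: 7.5. (They sum to 10.5.)

Consumers bear 3 per month; suppliers bear 7.5 per month.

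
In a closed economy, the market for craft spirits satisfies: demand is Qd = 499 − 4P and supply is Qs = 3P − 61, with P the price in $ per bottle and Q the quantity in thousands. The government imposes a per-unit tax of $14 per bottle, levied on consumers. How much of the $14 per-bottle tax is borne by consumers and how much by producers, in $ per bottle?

Before the tax: set 499 − 4P = 3P − 61 → P* = $80, Q* = 179.
With the tax collected from consumers, demand (in seller-price terms) shifts: Qd = 499 − 4(P + 14).
Solving gives Q = 155 with consumers paying $86 and producers receiving $72 (the $14 wedge).
Burden on consumers: $6; on producers: $8. (They sum to $14.)
The less price-elastic side of the market bears the larger share of a per-unit tax.

Consumers bear $6 per bottle; producers bear $8 per bottle.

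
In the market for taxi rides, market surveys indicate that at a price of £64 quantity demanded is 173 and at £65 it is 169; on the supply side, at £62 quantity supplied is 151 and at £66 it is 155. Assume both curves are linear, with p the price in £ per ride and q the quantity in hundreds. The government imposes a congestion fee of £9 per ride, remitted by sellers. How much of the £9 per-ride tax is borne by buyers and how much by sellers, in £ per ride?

Demand slope: (169 − 173)/(65 − 64) = -4, so qd = 429 − 4p.
Supply slope: (155 − 151)/(66 − 62) = 1, so qs = p + 89.
Without the tax, 429 − 4p = p + 89 gives 5p = 340, so p* = £68 and q* = 157.
With the tax collected from sellers, supply shifts: qs = (p − 9) + 89.
New equilibrium: buyers pay £69.8, sellers receive £60.8, q = 149.8. (Wedge: pb − ps = 9.)
Burden on buyers: £1.8; on sellers: £7.2. (They sum to £9.)

Buyers bear £1.8 per ride; sellers bear £7.2 per ride.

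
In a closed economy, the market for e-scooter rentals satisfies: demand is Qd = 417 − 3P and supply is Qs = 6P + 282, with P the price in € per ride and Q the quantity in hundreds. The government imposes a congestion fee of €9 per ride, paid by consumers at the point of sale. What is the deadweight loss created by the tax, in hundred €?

Without the tax, 417 − 3P = 6P + 282 gives 9P = 135, so P* = €15 and Q* = 372.
With the tax collected from consumers, demand (in seller-price terms) shifts: Qd = 417 − 3(P + 9).
New equilibrium: consumers pay €21, producers receive €12, Q = 354. (Wedge: Pb − Ps = 9.)
Quantity falls by |ΔQ| = |372 − 354| = 18.
DWL = ½ · t · |ΔQ| = ½ · 9 · 18 = €81.

Deadweight loss = €81 hundred.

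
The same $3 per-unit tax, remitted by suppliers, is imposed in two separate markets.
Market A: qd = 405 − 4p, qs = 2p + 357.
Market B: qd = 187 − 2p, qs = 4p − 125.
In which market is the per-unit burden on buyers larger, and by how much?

Market B, by $1.

Market A: pre-tax p* = $8, q* = 373; post-tax q = 369; per-unit burden on buyers = $1.
Market B: pre-tax p* = $52, q* = 83; post-tax q = 79; per-unit burden on buyers = $2.
Difference: $1 vs $2 → market B is larger by $1.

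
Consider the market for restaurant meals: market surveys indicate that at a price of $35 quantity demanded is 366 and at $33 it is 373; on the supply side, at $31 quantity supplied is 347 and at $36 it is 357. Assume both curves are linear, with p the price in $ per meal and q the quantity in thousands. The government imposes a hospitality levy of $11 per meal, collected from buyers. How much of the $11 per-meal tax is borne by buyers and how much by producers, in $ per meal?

Buyers bear $4 per meal; producers bear $7 per meal.

Demand slope: (373 − 366)/(33 − 35) = -3.5, so qd = 488.5 − 3.5p.
Supply slope: (357 − 347)/(36 − 31) = 2, so qs = 2p + 285.
Without the tax, 488.5 − 3.5p = 2p + 285 gives 5.5p = 203.5, so p* = $37 and q* = 359.
With the tax collected from buyers, demand (in seller-price terms) shifts: qd = 488.5 − 3.5(p + 11).
New equilibrium: buyers pay $41, producers receive $30, q = 345. (Wedge: pb − ps = 11.)
Burden on buyers: $4; on producers: $7. (They sum to $11.)
The less price-elastic side of the market bears the larger share of a per-unit tax.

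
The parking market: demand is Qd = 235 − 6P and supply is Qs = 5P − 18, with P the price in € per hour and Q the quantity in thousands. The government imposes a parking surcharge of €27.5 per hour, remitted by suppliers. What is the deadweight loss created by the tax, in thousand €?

Deadweight loss = €1031.25 thousand.

Without the tax, 235 − 6P = 5P − 18 gives 11P = 253, so P* = €23 and Q* = 97.
With the tax collected from suppliers, supply shifts: Qs = 5(P − 27.5) − 18.
Solving gives Q = 22 with consumers paying €35.5 and suppliers receiving €8 (the €27.5 wedge).
Quantity falls by |ΔQ| = |97 − 22| = 75.
DWL = ½ · t · |ΔQ| = ½ · 27.5 · 75 = €1031.25.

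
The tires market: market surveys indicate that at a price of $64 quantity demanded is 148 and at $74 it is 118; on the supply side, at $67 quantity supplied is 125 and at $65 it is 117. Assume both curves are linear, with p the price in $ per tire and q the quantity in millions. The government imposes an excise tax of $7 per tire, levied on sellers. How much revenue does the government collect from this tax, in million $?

Tax revenue = $847 million.

Demand slope: (118 − 148)/(74 − 64) = -3, so qd = 340 − 3p.
Supply slope: (117 − 125)/(65 − 67) = 4, so qs = 4p − 143.
Before the tax: set 340 − 3p = 4p − 143 → p* = $69, q* = 133.
With the tax collected from sellers, supply shifts: qs = 4(p − 7) − 143.
Solving gives q = 121 with consumers paying $73 and sellers receiving $66 (the $7 wedge).
Revenue = t · Q = 7 · 121 = $847.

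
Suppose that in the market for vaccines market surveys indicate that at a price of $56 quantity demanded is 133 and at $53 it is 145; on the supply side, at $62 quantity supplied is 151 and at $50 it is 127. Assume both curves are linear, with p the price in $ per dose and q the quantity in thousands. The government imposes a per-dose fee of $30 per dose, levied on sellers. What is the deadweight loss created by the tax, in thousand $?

Demand slope: (145 − 133)/(53 − 56) = -4, so qd = 357 − 4p.
Supply slope: (127 − 151)/(50 − 62) = 2, so qs = 2p + 27.
Without the tax, 357 − 4p = 2p + 27 gives 6p = 330, so p* = $55 and q* = 137.
With the tax collected from sellers, supply shifts: qs = 2(p − 30) + 27.
Solving gives q = 97 with consumers paying $65 and sellers receiving $35 (the $30 wedge).
Quantity falls by |ΔQ| = |137 − 97| = 40.
DWL = ½ · t · |ΔQ| = ½ · 30 · 40 = $600.

Deadweight loss = $600 thousand.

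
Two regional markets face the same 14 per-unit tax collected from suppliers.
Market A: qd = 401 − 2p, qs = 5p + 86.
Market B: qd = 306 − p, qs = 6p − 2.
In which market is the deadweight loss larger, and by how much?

Market A, by 56.

Market A: pre-tax p* = 45, q* = 311; post-tax q = 291; deadweight loss = 140.
Market B: pre-tax p* = 44, q* = 262; post-tax q = 250; deadweight loss = 84.
Difference: 140 vs 84 → market A is larger by 56.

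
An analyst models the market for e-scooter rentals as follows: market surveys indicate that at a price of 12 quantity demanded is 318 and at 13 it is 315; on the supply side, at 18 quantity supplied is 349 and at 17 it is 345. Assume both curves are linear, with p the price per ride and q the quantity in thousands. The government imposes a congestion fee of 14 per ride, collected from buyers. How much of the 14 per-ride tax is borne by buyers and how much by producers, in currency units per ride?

Demand slope: (315 − 318)/(13 − 12) = -3, so qd = 354 − 3p.
Supply slope: (345 − 349)/(17 − 18) = 4, so qs = 4p + 277.
Before the tax: set 354 − 3p = 4p + 277 → p* = 11, q* = 321.
With the tax collected from buyers, demand (in seller-price terms) shifts: qd = 354 − 3(p + 14).
New equilibrium: buyers pay 19, producers receive 5, q = 297. (Wedge: pb − ps = 14.)
Burden on buyers: 8; on producers: 6. (They sum to 14.)

Buyers bear 8 per ride; producers bear 6 per ride.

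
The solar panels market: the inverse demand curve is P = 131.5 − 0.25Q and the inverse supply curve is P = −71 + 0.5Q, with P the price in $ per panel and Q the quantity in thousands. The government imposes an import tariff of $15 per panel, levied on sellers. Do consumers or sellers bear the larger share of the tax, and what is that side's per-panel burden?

Rewrite in direct form: Qd = 526 − 4P and Qs = 2P + 142.
Without the tax, 526 − 4P = 2P + 142 gives 6P = 384, so P* = $64 and Q* = 270.
With the tax collected from sellers, supply shifts: Qs = 2(P − 15) + 142.
New equilibrium: consumers pay $69, sellers receive $54, Q = 250. (Wedge: Pb − Ps = 15.)
Per-panel burden: consumers $5, sellers $10.
Sellers take the larger share because supply is less price-elastic here (demand slope 4 vs supply slope 2).
The less price-elastic side of the market bears the larger share of a per-unit tax.

Sellers bear the larger share: $10 per panel.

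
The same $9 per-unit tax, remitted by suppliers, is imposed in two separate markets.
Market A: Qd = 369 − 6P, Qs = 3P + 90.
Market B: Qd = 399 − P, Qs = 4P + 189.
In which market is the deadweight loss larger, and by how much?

Market A: pre-tax P* = $31, Q* = 183; post-tax Q = 165; deadweight loss = $81.
Market B: pre-tax P* = $42, Q* = 357; post-tax Q = 349.8; deadweight loss = $32.4.
Difference: $81 vs $32.4 → market A is larger by $48.6.

Market A, by $48.6.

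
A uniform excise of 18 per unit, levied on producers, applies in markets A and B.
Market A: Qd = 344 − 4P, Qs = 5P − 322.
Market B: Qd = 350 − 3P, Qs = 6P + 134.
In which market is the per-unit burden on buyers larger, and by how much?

Market A: pre-tax P* = 74, Q* = 48; post-tax Q = 8; per-unit burden on buyers = 10.
Market B: pre-tax P* = 24, Q* = 278; post-tax Q = 242; per-unit burden on buyers = 12.
Difference: 10 vs 12 → market B is larger by 2.

Market B, by 2.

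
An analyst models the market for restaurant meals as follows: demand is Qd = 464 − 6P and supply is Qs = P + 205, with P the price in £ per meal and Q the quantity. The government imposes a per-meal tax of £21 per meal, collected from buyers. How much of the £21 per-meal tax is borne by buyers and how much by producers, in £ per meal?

Without the tax, 464 − 6P = P + 205 gives 7P = 259, so P* = £37 and Q* = 242.
With the tax collected from buyers, demand (in seller-price terms) shifts: Qd = 464 − 6(P + 21).
Solving gives Q = 224 with buyers paying £40 and producers receiving £19 (the £21 wedge).
Burden on buyers: £3; on producers: £18. (They sum to £21.)
The less price-elastic side of the market bears the larger share of a per-unit tax.

Buyers bear £3 per meal; producers bear £18 per meal.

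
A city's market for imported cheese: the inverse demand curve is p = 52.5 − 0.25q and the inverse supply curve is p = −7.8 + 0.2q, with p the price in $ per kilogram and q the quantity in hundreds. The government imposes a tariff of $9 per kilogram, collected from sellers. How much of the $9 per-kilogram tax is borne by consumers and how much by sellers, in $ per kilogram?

Consumers bear $5 per kilogram; sellers bear $4 per kilogram.

Inverting to q(p) form: qd = 210 − 4p; qs = 5p + 39.
Before the tax: set 210 − 4p = 5p + 39 → p* = $19, q* = 134.
With the tax collected from sellers, supply shifts: qs = 5(p − 9) + 39.
New equilibrium: consumers pay $24, sellers receive $15, q = 114. (Wedge: pb − ps = 9.)
Burden on consumers: $5; on sellers: $4. (They sum to $9.)
The less price-elastic side of the market bears the larger share of a per-unit tax.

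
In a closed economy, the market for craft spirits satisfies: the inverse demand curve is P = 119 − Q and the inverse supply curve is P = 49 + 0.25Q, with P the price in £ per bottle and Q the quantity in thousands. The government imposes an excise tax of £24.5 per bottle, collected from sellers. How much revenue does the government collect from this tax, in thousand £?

Rewrite in direct form: Qd = 119 − P and Qs = 4P − 196.
Without the tax, 119 − P = 4P − 196 gives 5P = 315, so P* = £63 and Q* = 56.
With the tax collected from sellers, supply shifts: Qs = 4(P − 24.5) − 196.
Solving gives Q = 36.4 with consumers paying £82.6 and sellers receiving £58.1 (the £24.5 wedge).
Revenue = t · Q = 24.5 · 36.4 = £891.8.

Tax revenue = £891.8 thousand.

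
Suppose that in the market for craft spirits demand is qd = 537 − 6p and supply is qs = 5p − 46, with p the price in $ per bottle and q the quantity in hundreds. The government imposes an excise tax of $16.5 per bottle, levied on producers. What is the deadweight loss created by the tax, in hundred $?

Before the tax: set 537 − 6p = 5p − 46 → p* = $53, q* = 219.
With the tax collected from producers, supply shifts: qs = 5(p − 16.5) − 46.
New equilibrium: buyers pay $60.5, producers receive $44, q = 174. (Wedge: pb − ps = 16.5.)
Quantity falls by |ΔQ| = |219 − 174| = 45.
DWL = ½ · t · |ΔQ| = ½ · 16.5 · 45 = $371.25.

Deadweight loss = $371.25 hundred.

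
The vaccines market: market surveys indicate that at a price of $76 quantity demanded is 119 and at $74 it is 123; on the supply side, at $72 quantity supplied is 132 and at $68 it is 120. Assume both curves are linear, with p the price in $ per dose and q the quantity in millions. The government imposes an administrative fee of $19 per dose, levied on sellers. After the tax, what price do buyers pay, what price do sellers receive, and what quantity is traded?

Buyers pay $82.4; sellers receive $63.4; quantity = 106.2.

Demand slope: (123 − 119)/(74 − 76) = -2, so qd = 271 − 2p.
Supply slope: (120 − 132)/(68 − 72) = 3, so qs = 3p − 84.
Before the tax: set 271 − 2p = 3p − 84 → p* = $71, q* = 129.
With the tax collected from sellers, supply shifts: qs = 3(p − 19) − 84.
New equilibrium: buyers pay $82.4, sellers receive $63.4, q = 106.2. (Wedge: pb − ps = 19.)
The less price-elastic side of the market bears the larger share of a per-unit tax.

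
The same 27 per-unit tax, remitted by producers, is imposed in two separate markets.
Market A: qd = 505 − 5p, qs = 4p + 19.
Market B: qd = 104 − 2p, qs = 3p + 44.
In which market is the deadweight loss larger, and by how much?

Market A: pre-tax p* = 54, q* = 235; post-tax q = 175; deadweight loss = 810.
Market B: pre-tax p* = 12, q* = 80; post-tax q = 47.6; deadweight loss = 437.4.
Difference: 810 vs 437.4 → market A is larger by 372.6.

Market A, by 372.6.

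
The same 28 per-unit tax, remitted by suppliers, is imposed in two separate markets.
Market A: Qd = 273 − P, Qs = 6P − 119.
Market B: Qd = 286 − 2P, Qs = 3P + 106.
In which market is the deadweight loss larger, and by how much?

Market B, by 134.4.

Market A: pre-tax P* = 56, Q* = 217; post-tax Q = 193; deadweight loss = 336.
Market B: pre-tax P* = 36, Q* = 214; post-tax Q = 180.4; deadweight loss = 470.4.
Difference: 336 vs 470.4 → market B is larger by 134.4.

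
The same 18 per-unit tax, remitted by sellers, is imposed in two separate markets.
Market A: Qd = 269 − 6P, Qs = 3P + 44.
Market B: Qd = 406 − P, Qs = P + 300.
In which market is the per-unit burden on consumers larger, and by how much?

Market A: pre-tax P* = 25, Q* = 119; post-tax Q = 83; per-unit burden on consumers = 6.
Market B: pre-tax P* = 53, Q* = 353; post-tax Q = 344; per-unit burden on consumers = 9.
Difference: 6 vs 9 → market B is larger by 3.

Market B, by 3.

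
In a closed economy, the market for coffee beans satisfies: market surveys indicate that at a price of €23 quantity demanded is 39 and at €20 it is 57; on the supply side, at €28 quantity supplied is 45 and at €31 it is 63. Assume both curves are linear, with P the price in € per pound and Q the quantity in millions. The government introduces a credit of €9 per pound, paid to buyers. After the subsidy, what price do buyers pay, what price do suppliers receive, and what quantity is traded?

Demand slope: (57 − 39)/(20 − 23) = -6, so Qd = 177 − 6P.
Supply slope: (63 − 45)/(31 − 28) = 6, so Qs = 6P − 123.
Without the subsidy, 177 − 6P = 6P − 123 gives 12P = 300, so P* = €25 and Q* = 27.
With a per-unit subsidy paid to buyers, each effectively pays P − 9, so demand becomes Qd = 177 − 6(P − 9).
New equilibrium: buyers pay €20.5, suppliers receive €29.5, Q = 54. (Wedge: Pb − Ps = −9.)

Buyers pay €20.5; suppliers receive €29.5; quantity = 54.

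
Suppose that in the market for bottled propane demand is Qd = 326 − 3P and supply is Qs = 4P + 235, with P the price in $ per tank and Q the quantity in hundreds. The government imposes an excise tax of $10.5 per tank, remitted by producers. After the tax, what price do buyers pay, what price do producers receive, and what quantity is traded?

Without the tax, 326 − 3P = 4P + 235 gives 7P = 91, so P* = $13 and Q* = 287.
With the tax collected from producers, supply shifts: Qs = 4(P − 10.5) + 235.
Solving gives Q = 269 with buyers paying $19 and producers receiving $8.5 (the $10.5 wedge).
The less price-elastic side of the market bears the larger share of a per-unit tax.

Buyers pay $19; producers receive $8.5; quantity = 269.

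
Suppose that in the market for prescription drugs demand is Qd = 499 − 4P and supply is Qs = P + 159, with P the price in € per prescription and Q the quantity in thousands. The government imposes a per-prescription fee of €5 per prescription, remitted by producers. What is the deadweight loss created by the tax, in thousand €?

Without the tax, 499 − 4P = P + 159 gives 5P = 340, so P* = €68 and Q* = 227.
With the tax collected from producers, supply shifts: Qs = (P − 5) + 159.
New equilibrium: buyers pay €69, producers receive €64, Q = 223. (Wedge: Pb − Ps = 5.)
Quantity falls by |ΔQ| = |227 − 223| = 4.
DWL = ½ · t · |ΔQ| = ½ · 5 · 4 = €10.

Deadweight loss = €10 thousand.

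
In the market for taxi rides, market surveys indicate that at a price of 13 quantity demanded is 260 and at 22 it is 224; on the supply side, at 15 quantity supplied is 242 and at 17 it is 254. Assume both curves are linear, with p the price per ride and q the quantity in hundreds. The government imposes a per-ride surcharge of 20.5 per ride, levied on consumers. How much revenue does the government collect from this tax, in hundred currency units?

Demand slope: (224 − 260)/(22 − 13) = -4, so qd = 312 − 4p.
Supply slope: (254 − 242)/(17 − 15) = 6, so qs = 6p + 152.
Without the tax, 312 − 4p = 6p + 152 gives 10p = 160, so p* = 16 and q* = 248.
With the tax collected from consumers, demand (in seller-price terms) shifts: qd = 312 − 4(p + 20.5).
Solving gives q = 198.8 with consumers paying 28.3 and suppliers receiving 7.8 (the 20.5 wedge).
Revenue = t · Q = 20.5 · 198.8 = 4075.4.

Tax revenue = 4075.4 hundred.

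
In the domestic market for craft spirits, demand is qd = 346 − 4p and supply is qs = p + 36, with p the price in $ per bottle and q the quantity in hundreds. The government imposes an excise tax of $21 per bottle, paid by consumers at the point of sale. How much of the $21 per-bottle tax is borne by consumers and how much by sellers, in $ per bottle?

Before the tax: set 346 − 4p = p + 36 → p* = $62, q* = 98.
With the tax collected from consumers, demand (in seller-price terms) shifts: qd = 346 − 4(p + 21).
New equilibrium: consumers pay $66.2, sellers receive $45.2, q = 81.2. (Wedge: pb − ps = 21.)
Burden on consumers: $4.2; on sellers: $16.8. (They sum to $21.)
The less price-elastic side of the market bears the larger share of a per-unit tax.

Consumers bear $4.2 per bottle; sellers bear $16.8 per bottle.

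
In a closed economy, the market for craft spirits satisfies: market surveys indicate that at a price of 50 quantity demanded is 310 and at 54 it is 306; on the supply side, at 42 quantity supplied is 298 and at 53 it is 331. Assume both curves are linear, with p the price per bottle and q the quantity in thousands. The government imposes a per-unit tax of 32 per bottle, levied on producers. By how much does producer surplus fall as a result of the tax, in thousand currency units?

Producer surplus falls by 2408 thousand.

Demand slope: (306 − 310)/(54 − 50) = -1, so qd = 360 − p.
Supply slope: (331 − 298)/(53 − 42) = 3, so qs = 3p + 172.
Before the tax: set 360 − p = 3p + 172 → p* = 47, q* = 313.
With the tax collected from producers, supply shifts: qs = 3(p − 32) + 172.
Solving gives q = 289 with buyers paying 71 and producers receiving 39 (the 32 wedge).
ΔPS is the trapezoid between Q = 289 and Q = 313 of height 8: ½ · (313 + 289) · 8 = 2408.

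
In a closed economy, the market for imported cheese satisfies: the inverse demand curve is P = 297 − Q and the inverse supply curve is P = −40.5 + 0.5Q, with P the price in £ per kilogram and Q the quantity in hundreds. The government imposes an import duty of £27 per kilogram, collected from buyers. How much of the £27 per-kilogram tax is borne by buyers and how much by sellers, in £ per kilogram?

Rewrite in direct form: Qd = 297 − P and Qs = 2P + 81.
Before the tax: set 297 − P = 2P + 81 → P* = £72, Q* = 225.
With the tax collected from buyers, demand (in seller-price terms) shifts: Qd = 297 − (P + 27).
New equilibrium: buyers pay £90, sellers receive £63, Q = 207. (Wedge: Pb − Ps = 27.)
Burden on buyers: £18; on sellers: £9. (They sum to £27.)
The less price-elastic side of the market bears the larger share of a per-unit tax.

Buyers bear £18 per kilogram; sellers bear £9 per kilogram.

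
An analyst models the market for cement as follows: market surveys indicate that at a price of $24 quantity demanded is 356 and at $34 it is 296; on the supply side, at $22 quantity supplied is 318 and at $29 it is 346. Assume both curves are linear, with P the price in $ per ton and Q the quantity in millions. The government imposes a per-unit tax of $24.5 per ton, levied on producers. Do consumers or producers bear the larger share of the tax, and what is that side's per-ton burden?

Demand slope: (296 − 356)/(34 − 24) = -6, so Qd = 500 − 6P.
Supply slope: (346 − 318)/(29 − 22) = 4, so Qs = 4P + 230.
Without the tax, 500 − 6P = 4P + 230 gives 10P = 270, so P* = $27 and Q* = 338.
With the tax collected from producers, supply shifts: Qs = 4(P − 24.5) + 230.
New equilibrium: consumers pay $36.8, producers receive $12.3, Q = 279.2. (Wedge: Pb − Ps = 24.5.)
Per-ton burden: consumers $9.8, producers $14.7.
Producers take the larger share because supply is less price-elastic here (demand slope 6 vs supply slope 4).
The less price-elastic side of the market bears the larger share of a per-unit tax.

Producers bear the larger share: $14.7 per ton.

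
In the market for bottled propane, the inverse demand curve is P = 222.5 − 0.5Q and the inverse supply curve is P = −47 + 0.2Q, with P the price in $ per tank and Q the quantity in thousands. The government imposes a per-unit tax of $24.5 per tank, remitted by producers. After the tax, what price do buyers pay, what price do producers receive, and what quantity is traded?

Rewrite in direct form: Qd = 445 − 2P and Qs = 5P + 235.
Without the tax, 445 − 2P = 5P + 235 gives 7P = 210, so P* = $30 and Q* = 385.
With the tax collected from producers, supply shifts: Qs = 5(P − 24.5) + 235.
Solving gives Q = 350 with buyers paying $47.5 and producers receiving $23 (the $24.5 wedge).
The less price-elastic side of the market bears the larger share of a per-unit tax.

Buyers pay $47.5; producers receive $23; quantity = 350.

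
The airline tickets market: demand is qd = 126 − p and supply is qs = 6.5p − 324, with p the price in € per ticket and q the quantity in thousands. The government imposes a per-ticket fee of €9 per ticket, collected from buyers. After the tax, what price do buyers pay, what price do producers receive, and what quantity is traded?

Buyers pay €67.8; producers receive €58.8; quantity = 58.2.

Without the tax, 126 − p = 6.5p − 324 gives 7.5p = 450, so p* = €60 and q* = 66.
With the tax collected from buyers, demand (in seller-price terms) shifts: qd = 126 − (p + 9).
Solving gives q = 58.2 with buyers paying €67.8 and producers receiving €58.8 (the €9 wedge).
The less price-elastic side of the market bears the larger share of a per-unit tax.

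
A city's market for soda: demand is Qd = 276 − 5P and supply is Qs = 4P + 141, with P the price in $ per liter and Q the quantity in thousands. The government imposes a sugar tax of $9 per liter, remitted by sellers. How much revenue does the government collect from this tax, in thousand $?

Before the tax: set 276 − 5P = 4P + 141 → P* = $15, Q* = 201.
With the tax collected from sellers, supply shifts: Qs = 4(P − 9) + 141.
Solving gives Q = 181 with buyers paying $19 and sellers receiving $10 (the $9 wedge).
Revenue = t · Q = 9 · 181 = $1629.

Tax revenue = $1629 thousand.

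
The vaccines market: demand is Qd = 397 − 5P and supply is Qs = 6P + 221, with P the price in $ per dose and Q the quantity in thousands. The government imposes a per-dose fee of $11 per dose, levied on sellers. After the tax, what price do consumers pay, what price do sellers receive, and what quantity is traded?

Consumers pay $22; sellers receive $11; quantity = 287.

Without the tax, 397 − 5P = 6P + 221 gives 11P = 176, so P* = $16 and Q* = 317.
With the tax collected from sellers, supply shifts: Qs = 6(P − 11) + 221.
Solving gives Q = 287 with consumers paying $22 and sellers receiving $11 (the $11 wedge).
The less price-elastic side of the market bears the larger share of a per-unit tax.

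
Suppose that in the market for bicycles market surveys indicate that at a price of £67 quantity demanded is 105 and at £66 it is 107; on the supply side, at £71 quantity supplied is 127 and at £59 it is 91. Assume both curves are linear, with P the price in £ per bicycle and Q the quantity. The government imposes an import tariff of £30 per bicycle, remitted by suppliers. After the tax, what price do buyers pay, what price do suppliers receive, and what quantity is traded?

Demand slope: (107 − 105)/(66 − 67) = -2, so Qd = 239 − 2P.
Supply slope: (91 − 127)/(59 − 71) = 3, so Qs = 3P − 86.
Without the tax, 239 − 2P = 3P − 86 gives 5P = 325, so P* = £65 and Q* = 109.
With the tax collected from suppliers, supply shifts: Qs = 3(P − 30) − 86.
Solving gives Q = 73 with buyers paying £83 and suppliers receiving £53 (the £30 wedge).

Buyers pay £83; suppliers receive £53; quantity = 73.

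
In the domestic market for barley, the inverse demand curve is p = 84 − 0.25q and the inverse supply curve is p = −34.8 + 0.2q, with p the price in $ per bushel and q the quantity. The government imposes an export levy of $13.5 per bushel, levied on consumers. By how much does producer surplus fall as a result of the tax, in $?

Inverting to q(p) form: qd = 336 − 4p; qs = 5p + 174.
Without the tax, 336 − 4p = 5p + 174 gives 9p = 162, so p* = $18 and q* = 264.
With the tax collected from consumers, demand (in seller-price terms) shifts: qd = 336 − 4(p + 13.5).
New equilibrium: consumers pay $25.5, sellers receive $12, q = 234. (Wedge: pb − ps = 13.5.)
ΔPS is the trapezoid between Q = 234 and Q = 264 of height $6: ½ · (264 + 234) · 6 = $1494.

Producer surplus falls by $1494.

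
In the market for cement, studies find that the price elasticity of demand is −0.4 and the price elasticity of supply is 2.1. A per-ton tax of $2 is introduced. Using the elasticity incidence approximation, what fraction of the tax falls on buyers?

Incidence ratio: buyers' share ≈ εs / (εs + |εd|) = 2.1 / (2.1 + 0.4) = 0.84.
Supply is the more elastic side, so buyers bear the larger share.

Buyers' share ≈ 0.84.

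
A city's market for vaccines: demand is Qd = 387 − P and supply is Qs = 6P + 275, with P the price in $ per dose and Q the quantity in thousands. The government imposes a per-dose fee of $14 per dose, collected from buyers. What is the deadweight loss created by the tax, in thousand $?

Before the tax: set 387 − P = 6P + 275 → P* = $16, Q* = 371.
With the tax collected from buyers, demand (in seller-price terms) shifts: Qd = 387 − (P + 14).
New equilibrium: buyers pay $28, suppliers receive $14, Q = 359. (Wedge: Pb − Ps = 14.)
Quantity falls by |ΔQ| = |371 − 359| = 12.
DWL = ½ · t · |ΔQ| = ½ · 14 · 12 = $84.

Deadweight loss = $84 thousand.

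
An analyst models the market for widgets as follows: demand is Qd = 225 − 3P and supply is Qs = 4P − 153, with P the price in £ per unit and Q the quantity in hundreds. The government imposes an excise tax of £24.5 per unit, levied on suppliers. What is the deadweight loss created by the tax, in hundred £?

Before the tax: set 225 − 3P = 4P − 153 → P* = £54, Q* = 63.
With the tax collected from suppliers, supply shifts: Qs = 4(P − 24.5) − 153.
New equilibrium: consumers pay £68, suppliers receive £43.5, Q = 21. (Wedge: Pb − Ps = 24.5.)
Quantity falls by |ΔQ| = |63 − 21| = 42.
DWL = ½ · t · |ΔQ| = ½ · 24.5 · 42 = £514.5.

Deadweight loss = £514.5 hundred.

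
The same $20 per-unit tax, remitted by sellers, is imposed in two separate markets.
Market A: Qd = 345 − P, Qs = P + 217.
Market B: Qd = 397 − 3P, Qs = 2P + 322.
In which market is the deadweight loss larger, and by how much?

Market B, by $140.

Market A: pre-tax P* = $64, Q* = 281; post-tax Q = 271; deadweight loss = $100.
Market B: pre-tax P* = $15, Q* = 352; post-tax Q = 328; deadweight loss = $240.
Difference: $100 vs $240 → market B is larger by $140.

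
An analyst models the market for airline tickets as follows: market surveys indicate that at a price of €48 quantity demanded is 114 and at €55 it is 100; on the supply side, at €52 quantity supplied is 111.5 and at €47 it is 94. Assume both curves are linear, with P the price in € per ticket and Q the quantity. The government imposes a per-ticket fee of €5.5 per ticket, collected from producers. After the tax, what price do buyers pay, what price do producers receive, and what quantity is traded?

Demand slope: (100 − 114)/(55 − 48) = -2, so Qd = 210 − 2P.
Supply slope: (94 − 111.5)/(47 − 52) = 3.5, so Qs = 3.5P − 70.5.
Before the tax: set 210 − 2P = 3.5P − 70.5 → P* = €51, Q* = 108.
With the tax collected from producers, supply shifts: Qs = 3.5(P − 5.5) − 70.5.
Solving gives Q = 101 with buyers paying €54.5 and producers receiving €49 (the €5.5 wedge).

Buyers pay €54.5; producers receive €49; quantity = 101.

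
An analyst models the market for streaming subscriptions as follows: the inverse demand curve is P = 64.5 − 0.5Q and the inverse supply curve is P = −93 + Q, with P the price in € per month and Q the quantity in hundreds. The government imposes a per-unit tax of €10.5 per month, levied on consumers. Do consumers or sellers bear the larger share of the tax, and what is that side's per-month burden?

Sellers bear the larger share: €7 per month.

Rewrite in direct form: Qd = 129 − 2P and Qs = P + 93.
Without the tax, 129 − 2P = P + 93 gives 3P = 36, so P* = €12 and Q* = 105.
With the tax collected from consumers, demand (in seller-price terms) shifts: Qd = 129 − 2(P + 10.5).
Solving gives Q = 98 with consumers paying €15.5 and sellers receiving €5 (the €10.5 wedge).
Per-month burden: consumers €3.5, sellers €7.
Sellers take the larger share because supply is less price-elastic here (demand slope 2 vs supply slope 1).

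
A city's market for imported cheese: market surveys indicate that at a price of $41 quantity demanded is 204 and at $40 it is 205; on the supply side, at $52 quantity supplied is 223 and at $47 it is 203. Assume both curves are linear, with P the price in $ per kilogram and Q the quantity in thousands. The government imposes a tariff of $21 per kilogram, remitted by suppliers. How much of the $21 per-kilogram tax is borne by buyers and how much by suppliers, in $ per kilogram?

Demand slope: (205 − 204)/(40 − 41) = -1, so Qd = 245 − P.
Supply slope: (203 − 223)/(47 − 52) = 4, so Qs = 4P + 15.
Before the tax: set 245 − P = 4P + 15 → P* = $46, Q* = 199.
With the tax collected from suppliers, supply shifts: Qs = 4(P − 21) + 15.
Solving gives Q = 182.2 with buyers paying $62.8 and suppliers receiving $41.8 (the $21 wedge).
Burden on buyers: $16.8; on suppliers: $4.2. (They sum to $21.)
The less price-elastic side of the market bears the larger share of a per-unit tax.

Buyers bear $16.8 per kilogram; suppliers bear $4.2 per kilogram.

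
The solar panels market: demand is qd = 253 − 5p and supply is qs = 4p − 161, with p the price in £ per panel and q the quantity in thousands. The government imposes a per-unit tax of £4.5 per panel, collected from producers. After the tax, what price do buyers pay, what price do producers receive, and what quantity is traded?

Buyers pay £48; producers receive £43.5; quantity = 13.

Before the tax: set 253 − 5p = 4p − 161 → p* = £46, q* = 23.
With the tax collected from producers, supply shifts: qs = 4(p − 4.5) − 161.
Solving gives q = 13 with buyers paying £48 and producers receiving £43.5 (the £4.5 wedge).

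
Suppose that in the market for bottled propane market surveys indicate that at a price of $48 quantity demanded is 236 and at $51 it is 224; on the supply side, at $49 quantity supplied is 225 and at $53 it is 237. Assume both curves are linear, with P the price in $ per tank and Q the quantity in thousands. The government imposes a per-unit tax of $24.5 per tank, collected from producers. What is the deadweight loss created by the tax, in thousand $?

Demand slope: (224 − 236)/(51 − 48) = -4, so Qd = 428 − 4P.
Supply slope: (237 − 225)/(53 − 49) = 3, so Qs = 3P + 78.
Without the tax, 428 − 4P = 3P + 78 gives 7P = 350, so P* = $50 and Q* = 228.
With the tax collected from producers, supply shifts: Qs = 3(P − 24.5) + 78.
Solving gives Q = 186 with consumers paying $60.5 and producers receiving $36 (the $24.5 wedge).
Quantity falls by |ΔQ| = |228 − 186| = 42.
DWL = ½ · t · |ΔQ| = ½ · 24.5 · 42 = $514.5.

Deadweight loss = $514.5 thousand.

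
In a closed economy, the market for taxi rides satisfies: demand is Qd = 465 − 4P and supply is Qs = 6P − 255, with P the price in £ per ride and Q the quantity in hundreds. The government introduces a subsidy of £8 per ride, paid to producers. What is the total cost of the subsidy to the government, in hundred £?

Without the subsidy, 465 − 4P = 6P − 255 gives 10P = 720, so P* = £72 and Q* = 177.
With a per-unit subsidy paid to producers, each receives P + 8 per unit sold, so supply becomes Qs = 6(P + 8) − 255.
Solving gives Q = 196.2 with buyers paying £67.2 and producers receiving £75.2 (the £8 wedge).
Outlay = t · Q = 8 · 196.2 = £1569.6.

Government outlay = £1569.6 hundred.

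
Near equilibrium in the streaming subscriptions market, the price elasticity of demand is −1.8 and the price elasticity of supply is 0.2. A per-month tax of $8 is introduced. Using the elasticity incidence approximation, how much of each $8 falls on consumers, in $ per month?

Incidence ratio: consumers' share ≈ εs / (εs + |εd|) = 0.2 / (0.2 + 1.8) = 0.1.
So consumers bear ≈ 0.1 × $8 = $0.8; suppliers bear $7.2.

Consumers bear ≈ $0.8 per month.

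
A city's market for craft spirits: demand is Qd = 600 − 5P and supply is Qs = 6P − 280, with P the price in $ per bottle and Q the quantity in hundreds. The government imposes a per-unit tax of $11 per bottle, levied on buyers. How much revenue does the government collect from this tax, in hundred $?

Without the tax, 600 − 5P = 6P − 280 gives 11P = 880, so P* = $80 and Q* = 200.
With the tax collected from buyers, demand (in seller-price terms) shifts: Qd = 600 − 5(P + 11).
New equilibrium: buyers pay $86, suppliers receive $75, Q = 170. (Wedge: Pb − Ps = 11.)
Revenue = t · Q = 11 · 170 = $1870.

Tax revenue = $1870 hundred.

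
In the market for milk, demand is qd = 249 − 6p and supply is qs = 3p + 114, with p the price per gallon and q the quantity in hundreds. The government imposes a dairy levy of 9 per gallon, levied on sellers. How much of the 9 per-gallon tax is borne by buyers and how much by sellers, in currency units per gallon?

Buyers bear 3 per gallon; sellers bear 6 per gallon.

Without the tax, 249 − 6p = 3p + 114 gives 9p = 135, so p* = 15 and q* = 159.
With the tax collected from sellers, supply shifts: qs = 3(p − 9) + 114.
New equilibrium: buyers pay 18, sellers receive 9, q = 141. (Wedge: pb − ps = 9.)
Burden on buyers: 3; on sellers: 6. (They sum to 9.)
The less price-elastic side of the market bears the larger share of a per-unit tax.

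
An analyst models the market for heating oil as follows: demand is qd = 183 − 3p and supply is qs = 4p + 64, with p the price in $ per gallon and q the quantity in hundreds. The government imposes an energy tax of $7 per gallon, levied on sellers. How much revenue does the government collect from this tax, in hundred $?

Before the tax: set 183 − 3p = 4p + 64 → p* = $17, q* = 132.
With the tax collected from sellers, supply shifts: qs = 4(p − 7) + 64.
Solving gives q = 120 with consumers paying $21 and sellers receiving $14 (the $7 wedge).
Revenue = t · Q = 7 · 120 = $840.

Tax revenue = $840 hundred.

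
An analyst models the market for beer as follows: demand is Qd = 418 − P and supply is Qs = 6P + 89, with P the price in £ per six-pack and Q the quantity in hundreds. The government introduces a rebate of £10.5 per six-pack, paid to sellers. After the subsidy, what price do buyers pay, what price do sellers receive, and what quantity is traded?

Before the subsidy: set 418 − P = 6P + 89 → P* = £47, Q* = 371.
With a per-unit subsidy paid to sellers, each receives P + 10.5 per unit sold, so supply becomes Qs = 6(P + 10.5) + 89.
Solving gives Q = 380 with buyers paying £38 and sellers receiving £48.5 (the £10.5 wedge).

Buyers pay £38; sellers receive £48.5; quantity = 380.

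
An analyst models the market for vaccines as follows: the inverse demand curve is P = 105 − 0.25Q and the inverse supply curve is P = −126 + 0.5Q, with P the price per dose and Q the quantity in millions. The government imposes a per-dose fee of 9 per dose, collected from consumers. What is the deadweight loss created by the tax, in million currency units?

Deadweight loss = 54 million.

Rewrite in direct form: Qd = 420 − 4P and Qs = 2P + 252.
Without the tax, 420 − 4P = 2P + 252 gives 6P = 168, so P* = 28 and Q* = 308.
With the tax collected from consumers, demand (in seller-price terms) shifts: Qd = 420 − 4(P + 9).
Solving gives Q = 296 with consumers paying 31 and suppliers receiving 22 (the 9 wedge).
Quantity falls by |ΔQ| = |308 − 296| = 12.
DWL = ½ · t · |ΔQ| = ½ · 9 · 12 = 54.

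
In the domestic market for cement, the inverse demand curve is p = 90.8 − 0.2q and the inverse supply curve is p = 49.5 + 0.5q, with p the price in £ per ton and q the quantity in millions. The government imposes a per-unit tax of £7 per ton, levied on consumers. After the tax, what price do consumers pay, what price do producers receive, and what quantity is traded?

Consumers pay £81; producers receive £74; quantity = 49.

Rewrite in direct form: qd = 454 − 5p and qs = 2p − 99.
Before the tax: set 454 − 5p = 2p − 99 → p* = £79, q* = 59.
With the tax collected from consumers, demand (in seller-price terms) shifts: qd = 454 − 5(p + 7).
New equilibrium: consumers pay £81, producers receive £74, q = 49. (Wedge: pb − ps = 7.)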